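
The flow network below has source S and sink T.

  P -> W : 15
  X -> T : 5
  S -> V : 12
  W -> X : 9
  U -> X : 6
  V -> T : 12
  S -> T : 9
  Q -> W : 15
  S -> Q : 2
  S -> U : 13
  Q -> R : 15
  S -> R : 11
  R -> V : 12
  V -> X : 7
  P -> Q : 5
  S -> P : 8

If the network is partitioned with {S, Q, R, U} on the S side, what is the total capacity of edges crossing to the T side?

62

Edges leaving {S, Q, R, U}: S→P (8), S→V (12), S→T (9), Q→W (15), R→V (12), U→X (6).
Cut capacity = 8 + 12 + 9 + 15 + 12 + 6 = 62.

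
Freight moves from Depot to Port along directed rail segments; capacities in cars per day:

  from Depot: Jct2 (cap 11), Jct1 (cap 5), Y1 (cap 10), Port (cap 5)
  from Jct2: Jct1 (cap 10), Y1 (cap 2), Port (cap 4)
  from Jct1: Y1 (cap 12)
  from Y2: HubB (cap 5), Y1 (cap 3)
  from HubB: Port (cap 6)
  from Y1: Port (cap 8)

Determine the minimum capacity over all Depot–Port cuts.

17

Augment Depot→Port: bottleneck 5, flow now 5.
Augment Depot→Jct2→Port: bottleneck 4, flow now 9.
Augment Depot→Y1→Port: bottleneck 8, flow now 17.
No augmenting path remains; maximum flow = 17.
By max-flow min-cut, the minimum cut capacity equals the max flow.
In the residual graph, reachable from Depot: {Depot, Jct2, Jct1, Y1}.
Min-cut edges: Depot→Port (5), Jct2→Port (4), Y1→Port (8); capacity 5 + 4 + 8 = 17.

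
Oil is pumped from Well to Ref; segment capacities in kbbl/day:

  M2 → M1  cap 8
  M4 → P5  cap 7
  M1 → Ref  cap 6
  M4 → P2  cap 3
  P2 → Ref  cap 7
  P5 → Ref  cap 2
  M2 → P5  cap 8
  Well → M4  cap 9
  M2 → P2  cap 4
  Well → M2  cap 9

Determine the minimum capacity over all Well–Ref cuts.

Augment Well→M2→M1→Ref: bottleneck 6, flow now 6.
Augment Well→M2→P2→Ref: bottleneck 3, flow now 9.
Augment Well→M4→P2→Ref: bottleneck 3, flow now 12.
Augment Well→M4→P5→Ref: bottleneck 2, flow now 14.
No augmenting path remains; maximum flow = 14.
By max-flow min-cut, the minimum cut capacity equals the max flow.
In the residual graph, reachable from Well: {Well, M4, P5}.
Min-cut edges: Well→M2 (9), M4→P2 (3), P5→Ref (2); capacity 9 + 3 + 2 = 14.

14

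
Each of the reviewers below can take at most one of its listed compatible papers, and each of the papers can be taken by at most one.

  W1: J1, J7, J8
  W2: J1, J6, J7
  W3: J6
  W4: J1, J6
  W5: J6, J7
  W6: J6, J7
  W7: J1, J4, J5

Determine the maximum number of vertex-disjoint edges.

Unit-capacity flow: source→left, listed edges, right→sink; max matching = max flow.
Augmenting path W1→J1 (+1); matched 1.
Augmenting path W2→J6 (+1); matched 2.
Augmenting path W5→J7 (+1); matched 3.
Augmenting path W7→J4 (+1); matched 4.
Augmenting path W4→J1→W1→J8 (+1); matched 5.
No augmenting path remains; maximum matching = 5.
König certificate: {W1, W7, J1, J6, J7} is a vertex cover of size 5 (every listed pair touches it), so no matching can be larger.

5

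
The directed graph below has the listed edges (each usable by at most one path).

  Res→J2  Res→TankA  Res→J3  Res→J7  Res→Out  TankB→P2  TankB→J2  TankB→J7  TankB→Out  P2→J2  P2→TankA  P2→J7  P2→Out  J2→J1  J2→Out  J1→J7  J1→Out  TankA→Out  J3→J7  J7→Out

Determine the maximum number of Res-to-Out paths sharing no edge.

Assign every edge capacity 1; by Menger, the answer equals the max flow.
Path Res→Out (+1); total 1.
Path Res→J2→Out (+1); total 2.
Path Res→TankA→Out (+1); total 3.
Path Res→J7→Out (+1); total 4.
No residual Res→Out path; max flow = 4.
Certifying cut of size 4: {J7→Out, Res→J2, Res→Out, Res→TankA}.

4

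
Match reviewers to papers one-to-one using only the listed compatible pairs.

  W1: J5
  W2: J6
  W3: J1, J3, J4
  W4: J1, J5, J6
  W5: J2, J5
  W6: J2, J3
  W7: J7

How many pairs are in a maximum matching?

7

Unit-capacity flow: source→left, listed edges, right→sink; max matching = max flow.
Augmenting path W1→J5 (+1); matched 1.
Augmenting path W2→J6 (+1); matched 2.
Augmenting path W3→J1 (+1); matched 3.
Augmenting path W5→J2 (+1); matched 4.
Augmenting path W6→J3 (+1); matched 5.
Augmenting path W7→J7 (+1); matched 6.
Augmenting path W4→J1→W3→J4 (+1); matched 7.
No augmenting path remains; maximum matching = 7.
König certificate: {W1, W2, W3, W4, W5, W6, W7} is a vertex cover of size 7 (every listed pair touches it), so no matching can be larger.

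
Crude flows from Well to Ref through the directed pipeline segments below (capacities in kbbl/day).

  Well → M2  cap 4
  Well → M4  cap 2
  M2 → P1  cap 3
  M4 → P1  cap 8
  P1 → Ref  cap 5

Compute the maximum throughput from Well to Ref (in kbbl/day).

5

Augment Well→M2→P1→Ref: bottleneck 3, flow now 3.
Augment Well→M4→P1→Ref: bottleneck 2, flow now 5.
No augmenting path remains; maximum flow = 5.
In the residual graph, reachable from Well: {Well, M2}.
Min-cut edges: Well→M4 (2), M2→P1 (3); capacity 2 + 3 = 5.
This cut is saturated, so no flow can exceed 5.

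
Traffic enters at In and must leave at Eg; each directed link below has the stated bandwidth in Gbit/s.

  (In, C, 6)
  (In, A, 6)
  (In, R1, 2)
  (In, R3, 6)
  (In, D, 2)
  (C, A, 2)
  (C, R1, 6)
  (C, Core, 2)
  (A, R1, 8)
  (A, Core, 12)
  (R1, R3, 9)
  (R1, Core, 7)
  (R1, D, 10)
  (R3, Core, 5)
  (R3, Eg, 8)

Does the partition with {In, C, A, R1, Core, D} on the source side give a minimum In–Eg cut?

No — its capacity is 15, but the minimum cut has capacity 8.

Given cut capacity: 6 + 9 = 15.
Augment In→R3→Eg: bottleneck 6, flow now 6.
Augment In→R1→R3→Eg: bottleneck 2, flow now 8.
No augmenting path remains; maximum flow = 8.
In the residual graph, reachable from In: {In, C, A, R1, R3, Core, D}.
Min-cut edges: R3→Eg (8); capacity 8 = 8.
Cut capacity 15 exceeds the max flow 8, so it is not minimum.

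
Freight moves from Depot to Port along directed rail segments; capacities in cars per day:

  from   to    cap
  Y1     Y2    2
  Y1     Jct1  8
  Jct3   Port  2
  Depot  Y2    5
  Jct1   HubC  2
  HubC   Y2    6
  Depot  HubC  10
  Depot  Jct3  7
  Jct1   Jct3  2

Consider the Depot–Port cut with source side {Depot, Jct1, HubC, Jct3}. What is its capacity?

Edges leaving {Depot, Jct1, HubC, Jct3}: Depot→Y2 (5), HubC→Y2 (6), Jct3→Port (2).
Cut capacity = 5 + 6 + 2 = 13.

13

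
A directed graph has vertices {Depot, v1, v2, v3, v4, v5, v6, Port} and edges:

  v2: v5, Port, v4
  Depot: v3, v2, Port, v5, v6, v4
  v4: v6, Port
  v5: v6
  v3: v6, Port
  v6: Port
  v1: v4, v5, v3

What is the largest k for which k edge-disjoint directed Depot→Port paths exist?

Assign every edge capacity 1; by Menger, the answer equals the max flow.
Path Depot→Port (+1); total 1.
Path Depot→v2→Port (+1); total 2.
Path Depot→v3→Port (+1); total 3.
Path Depot→v4→Port (+1); total 4.
Path Depot→v6→Port (+1); total 5.
No residual Depot→Port path; max flow = 5.
Certifying cut of size 5: {Depot→Port, Depot→v2, Depot→v3, Depot→v4, v6→Port}.

5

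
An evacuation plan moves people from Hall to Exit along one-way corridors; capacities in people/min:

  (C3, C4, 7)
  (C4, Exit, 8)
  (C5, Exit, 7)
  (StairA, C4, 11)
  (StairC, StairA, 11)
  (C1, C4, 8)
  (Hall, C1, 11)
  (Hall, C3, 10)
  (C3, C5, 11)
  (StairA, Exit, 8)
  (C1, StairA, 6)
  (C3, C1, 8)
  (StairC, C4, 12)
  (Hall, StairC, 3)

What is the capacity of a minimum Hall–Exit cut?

Augment Hall→C3→C4→Exit: bottleneck 7, flow now 7.
Augment Hall→C3→C5→Exit: bottleneck 3, flow now 10.
Augment Hall→C1→C4→Exit: bottleneck 1, flow now 11.
Augment Hall→C1→StairA→Exit: bottleneck 6, flow now 17.
Augment Hall→StairC→StairA→Exit: bottleneck 2, flow now 19.
Augment Hall→C1→C4→C3→C5→Exit: bottleneck 4, flow now 23. (uses reverse residual edge)
No augmenting path remains; maximum flow = 23.
By max-flow min-cut, the minimum cut capacity equals the max flow.
In the residual graph, reachable from Hall: {Hall, C3, C1, StairC, C4, StairA, C5}.
Min-cut edges: C4→Exit (8), StairA→Exit (8), C5→Exit (7); capacity 8 + 8 + 7 = 23.

23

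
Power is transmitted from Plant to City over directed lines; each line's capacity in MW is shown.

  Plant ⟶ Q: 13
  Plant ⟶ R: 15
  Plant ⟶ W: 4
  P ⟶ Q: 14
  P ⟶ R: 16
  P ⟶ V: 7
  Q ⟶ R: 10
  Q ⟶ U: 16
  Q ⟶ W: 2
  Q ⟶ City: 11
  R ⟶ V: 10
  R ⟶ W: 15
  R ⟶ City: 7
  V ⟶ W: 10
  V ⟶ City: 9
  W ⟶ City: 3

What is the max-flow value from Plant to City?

30

Augment Plant→Q→City: bottleneck 11, flow now 11.
Augment Plant→R→City: bottleneck 7, flow now 18.
Augment Plant→W→City: bottleneck 3, flow now 21.
Augment Plant→R→V→City: bottleneck 8, flow now 29.
Augment Plant→Q→R→V→City: bottleneck 1, flow now 30.
No augmenting path remains; maximum flow = 30.
In the residual graph, reachable from Plant: {Plant, Q, R, U, V, W}.
Min-cut edges: Q→City (11), R→City (7), V→City (9), W→City (3); capacity 11 + 7 + 9 + 3 = 30.
This cut is saturated, so no flow can exceed 30.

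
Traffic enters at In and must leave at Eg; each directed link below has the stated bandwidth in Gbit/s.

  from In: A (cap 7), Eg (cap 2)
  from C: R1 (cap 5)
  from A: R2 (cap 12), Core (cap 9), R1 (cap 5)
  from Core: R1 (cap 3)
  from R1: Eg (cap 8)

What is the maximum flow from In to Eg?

Augment In→Eg: bottleneck 2, flow now 2.
Augment In→A→R1→Eg: bottleneck 5, flow now 7.
Augment In→A→Core→R1→Eg: bottleneck 2, flow now 9.
No augmenting path remains; maximum flow = 9.
In the residual graph, reachable from In: {In}.
Min-cut edges: In→A (7), In→Eg (2); capacity 7 + 2 = 9.
This cut is saturated, so no flow can exceed 9.

9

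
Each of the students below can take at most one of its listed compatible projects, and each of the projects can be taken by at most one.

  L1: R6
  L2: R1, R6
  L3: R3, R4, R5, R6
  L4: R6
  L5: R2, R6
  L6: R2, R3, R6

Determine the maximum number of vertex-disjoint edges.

Unit-capacity flow: source→left, listed edges, right→sink; max matching = max flow.
Augmenting path L1→R6 (+1); matched 1.
Augmenting path L2→R1 (+1); matched 2.
Augmenting path L3→R3 (+1); matched 3.
Augmenting path L5→R2 (+1); matched 4.
Augmenting path L6→R3→L3→R4 (+1); matched 5.
No augmenting path remains; maximum matching = 5.
König certificate: {L2, L3, L5, L6, R6} is a vertex cover of size 5 (every listed pair touches it), so no matching can be larger.

5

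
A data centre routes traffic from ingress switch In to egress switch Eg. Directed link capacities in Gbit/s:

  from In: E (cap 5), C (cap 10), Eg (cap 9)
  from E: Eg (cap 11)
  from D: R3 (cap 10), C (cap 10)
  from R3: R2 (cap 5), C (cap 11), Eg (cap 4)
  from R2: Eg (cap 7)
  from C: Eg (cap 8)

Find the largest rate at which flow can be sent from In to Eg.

Augment In→Eg: bottleneck 9, flow now 9.
Augment In→E→Eg: bottleneck 5, flow now 14.
Augment In→C→Eg: bottleneck 8, flow now 22.
No augmenting path remains; maximum flow = 22.
In the residual graph, reachable from In: {In, C}.
Min-cut edges: In→E (5), In→Eg (9), C→Eg (8); capacity 5 + 9 + 8 = 22.
This cut is saturated, so no flow can exceed 22.

22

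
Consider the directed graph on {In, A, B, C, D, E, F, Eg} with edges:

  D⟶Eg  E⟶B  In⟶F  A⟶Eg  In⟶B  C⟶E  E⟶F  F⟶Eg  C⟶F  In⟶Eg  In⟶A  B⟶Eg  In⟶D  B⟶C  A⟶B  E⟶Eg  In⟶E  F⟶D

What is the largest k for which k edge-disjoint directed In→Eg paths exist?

Assign every edge capacity 1; by Menger, the answer equals the max flow.
Path In→Eg (+1); total 1.
Path In→A→Eg (+1); total 2.
Path In→B→Eg (+1); total 3.
Path In→D→Eg (+1); total 4.
Path In→E→Eg (+1); total 5.
Path In→F→Eg (+1); total 6.
No residual In→Eg path; max flow = 6.
Certifying cut of size 6: {In→A, In→B, In→D, In→E, In→Eg, In→F}.

6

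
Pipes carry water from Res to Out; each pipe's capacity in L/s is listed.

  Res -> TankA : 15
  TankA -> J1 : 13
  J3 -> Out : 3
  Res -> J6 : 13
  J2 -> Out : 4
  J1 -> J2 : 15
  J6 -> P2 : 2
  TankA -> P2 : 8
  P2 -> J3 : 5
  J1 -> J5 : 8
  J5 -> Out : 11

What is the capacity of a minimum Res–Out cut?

15

Augment Res→J6→P2→J3→Out: bottleneck 2, flow now 2.
Augment Res→TankA→P2→J3→Out: bottleneck 1, flow now 3.
Augment Res→TankA→J1→J5→Out: bottleneck 8, flow now 11.
Augment Res→TankA→J1→J2→Out: bottleneck 4, flow now 15.
No augmenting path remains; maximum flow = 15.
By max-flow min-cut, the minimum cut capacity equals the max flow.
In the residual graph, reachable from Res: {Res, J6, TankA, P2, J1, J3, J2}.
Min-cut edges: J1→J5 (8), J3→Out (3), J2→Out (4); capacity 8 + 3 + 4 = 15.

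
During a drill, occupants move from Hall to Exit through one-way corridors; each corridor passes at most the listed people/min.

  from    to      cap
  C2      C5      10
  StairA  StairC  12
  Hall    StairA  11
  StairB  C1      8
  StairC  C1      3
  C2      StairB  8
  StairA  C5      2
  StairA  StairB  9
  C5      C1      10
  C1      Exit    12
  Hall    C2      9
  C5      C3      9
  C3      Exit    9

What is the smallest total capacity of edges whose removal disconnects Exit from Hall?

Augment Hall→StairA→StairC→C1→Exit: bottleneck 3, flow now 3.
Augment Hall→StairA→StairB→C1→Exit: bottleneck 8, flow now 11.
Augment Hall→C2→C5→C1→Exit: bottleneck 1, flow now 12.
Augment Hall→C2→C5→C3→Exit: bottleneck 8, flow now 20.
No augmenting path remains; maximum flow = 20.
By max-flow min-cut, the minimum cut capacity equals the max flow.
In the residual graph, reachable from Hall: {Hall}.
Min-cut edges: Hall→StairA (11), Hall→C2 (9); capacity 11 + 9 = 20.

20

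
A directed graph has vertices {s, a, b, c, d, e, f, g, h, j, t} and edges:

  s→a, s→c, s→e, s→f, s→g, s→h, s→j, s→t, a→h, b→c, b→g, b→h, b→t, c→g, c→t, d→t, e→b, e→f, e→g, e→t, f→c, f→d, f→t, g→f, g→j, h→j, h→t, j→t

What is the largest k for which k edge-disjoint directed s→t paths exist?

7

Assign every edge capacity 1; by Menger, the answer equals the max flow.
Path s→t (+1); total 1.
Path s→c→t (+1); total 2.
Path s→e→t (+1); total 3.
Path s→f→t (+1); total 4.
Path s→h→t (+1); total 5.
Path s→j→t (+1); total 6.
Path s→g→f→d→t (+1); total 7.
No residual s→t path; max flow = 7.
Certifying cut of size 7: {h→t, j→t, s→c, s→e, s→f, s→g, s→t}.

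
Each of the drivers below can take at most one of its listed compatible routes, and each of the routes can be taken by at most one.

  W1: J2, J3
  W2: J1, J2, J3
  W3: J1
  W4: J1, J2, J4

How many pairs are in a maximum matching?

Unit-capacity flow: source→left, listed edges, right→sink; max matching = max flow.
Augmenting path W1→J2 (+1); matched 1.
Augmenting path W2→J1 (+1); matched 2.
Augmenting path W4→J4 (+1); matched 3.
Augmenting path W3→J1→W2→J3 (+1); matched 4.
No augmenting path remains; maximum matching = 4.
König certificate: {W1, W2, W3, W4} is a vertex cover of size 4 (every listed pair touches it), so no matching can be larger.

4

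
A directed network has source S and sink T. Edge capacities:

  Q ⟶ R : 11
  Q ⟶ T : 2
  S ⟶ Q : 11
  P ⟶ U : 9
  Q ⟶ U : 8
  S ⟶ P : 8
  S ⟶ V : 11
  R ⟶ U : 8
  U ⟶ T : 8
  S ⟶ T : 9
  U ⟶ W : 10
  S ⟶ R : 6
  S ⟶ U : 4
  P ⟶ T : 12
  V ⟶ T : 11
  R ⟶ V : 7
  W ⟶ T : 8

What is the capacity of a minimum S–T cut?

Augment S→T: bottleneck 9, flow now 9.
Augment S→P→T: bottleneck 8, flow now 17.
Augment S→Q→T: bottleneck 2, flow now 19.
Augment S→U→T: bottleneck 4, flow now 23.
Augment S→V→T: bottleneck 11, flow now 34.
Augment S→Q→U→T: bottleneck 4, flow now 38.
Augment S→Q→U→W→T: bottleneck 4, flow now 42.
Augment S→R→U→W→T: bottleneck 4, flow now 46.
No augmenting path remains; maximum flow = 46.
By max-flow min-cut, the minimum cut capacity equals the max flow.
In the residual graph, reachable from S: {S, Q, R, U, V, W}.
Min-cut edges: S→P (8), S→T (9), Q→T (2), U→T (8), V→T (11), W→T (8); capacity 8 + 9 + 2 + 8 + 11 + 8 = 46.

46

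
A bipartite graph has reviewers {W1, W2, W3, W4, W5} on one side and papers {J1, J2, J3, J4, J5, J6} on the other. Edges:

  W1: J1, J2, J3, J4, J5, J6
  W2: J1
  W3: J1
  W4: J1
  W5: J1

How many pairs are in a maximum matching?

2

Unit-capacity flow: source→left, listed edges, right→sink; max matching = max flow.
Augmenting path W1→J1 (+1); matched 1.
Augmenting path W2→J1→W1→J2 (+1); matched 2.
No augmenting path remains; maximum matching = 2.
König certificate: {W1, J1} is a vertex cover of size 2 (every listed pair touches it), so no matching can be larger.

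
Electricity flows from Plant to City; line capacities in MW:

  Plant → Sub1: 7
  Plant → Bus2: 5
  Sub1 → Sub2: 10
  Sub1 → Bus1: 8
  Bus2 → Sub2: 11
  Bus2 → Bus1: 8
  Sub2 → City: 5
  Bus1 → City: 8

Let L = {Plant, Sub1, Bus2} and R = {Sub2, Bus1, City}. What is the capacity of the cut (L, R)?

Edges leaving {Plant, Sub1, Bus2}: Sub1→Sub2 (10), Sub1→Bus1 (8), Bus2→Sub2 (11), Bus2→Bus1 (8).
Cut capacity = 10 + 8 + 11 + 8 = 37.

37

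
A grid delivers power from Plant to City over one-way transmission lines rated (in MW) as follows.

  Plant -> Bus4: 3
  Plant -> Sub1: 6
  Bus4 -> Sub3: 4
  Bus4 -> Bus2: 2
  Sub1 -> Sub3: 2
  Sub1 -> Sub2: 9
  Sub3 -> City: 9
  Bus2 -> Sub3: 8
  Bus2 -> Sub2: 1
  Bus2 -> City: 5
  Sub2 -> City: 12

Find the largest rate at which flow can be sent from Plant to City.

9

Augment Plant→Bus4→Sub3→City: bottleneck 3, flow now 3.
Augment Plant→Sub1→Sub3→City: bottleneck 2, flow now 5.
Augment Plant→Sub1→Sub2→City: bottleneck 4, flow now 9.
No augmenting path remains; maximum flow = 9.
In the residual graph, reachable from Plant: {Plant}.
Min-cut edges: Plant→Bus4 (3), Plant→Sub1 (6); capacity 3 + 6 = 9.
This cut is saturated, so no flow can exceed 9.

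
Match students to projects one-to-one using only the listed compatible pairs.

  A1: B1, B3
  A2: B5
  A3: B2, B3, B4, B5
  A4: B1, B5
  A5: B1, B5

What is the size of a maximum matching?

Unit-capacity flow: source→left, listed edges, right→sink; max matching = max flow.
Augmenting path A1→B1 (+1); matched 1.
Augmenting path A2→B5 (+1); matched 2.
Augmenting path A3→B2 (+1); matched 3.
Augmenting path A4→B1→A1→B3 (+1); matched 4.
No augmenting path remains; maximum matching = 4.
König certificate: {A1, A3, B1, B5} is a vertex cover of size 4 (every listed pair touches it), so no matching can be larger.

4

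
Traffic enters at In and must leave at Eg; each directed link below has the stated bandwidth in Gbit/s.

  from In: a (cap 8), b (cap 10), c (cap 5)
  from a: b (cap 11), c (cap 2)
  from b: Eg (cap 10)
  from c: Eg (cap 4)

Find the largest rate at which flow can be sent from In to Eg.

14

Augment In→b→Eg: bottleneck 10, flow now 10.
Augment In→c→Eg: bottleneck 4, flow now 14.
No augmenting path remains; maximum flow = 14.
In the residual graph, reachable from In: {In, a, b, c}.
Min-cut edges: b→Eg (10), c→Eg (4); capacity 10 + 4 = 14.
This cut is saturated, so no flow can exceed 14.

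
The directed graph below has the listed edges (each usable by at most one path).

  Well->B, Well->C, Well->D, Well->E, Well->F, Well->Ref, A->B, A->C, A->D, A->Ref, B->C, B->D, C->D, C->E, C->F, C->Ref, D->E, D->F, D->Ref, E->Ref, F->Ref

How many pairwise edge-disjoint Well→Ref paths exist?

Assign every edge capacity 1; by Menger, the answer equals the max flow.
Path Well→Ref (+1); total 1.
Path Well→C→Ref (+1); total 2.
Path Well→D→Ref (+1); total 3.
Path Well→E→Ref (+1); total 4.
Path Well→F→Ref (+1); total 5.
No residual Well→Ref path; max flow = 5.
Certifying cut of size 5: {C→Ref, D→Ref, E→Ref, F→Ref, Well→Ref}.

5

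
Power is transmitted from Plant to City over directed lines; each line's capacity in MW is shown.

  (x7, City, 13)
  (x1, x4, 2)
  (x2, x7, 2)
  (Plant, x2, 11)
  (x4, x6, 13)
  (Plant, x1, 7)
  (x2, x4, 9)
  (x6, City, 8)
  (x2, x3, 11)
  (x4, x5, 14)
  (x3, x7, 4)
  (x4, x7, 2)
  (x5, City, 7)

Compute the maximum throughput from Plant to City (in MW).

Augment Plant→x2→x7→City: bottleneck 2, flow now 2.
Augment Plant→x1→x4→x5→City: bottleneck 2, flow now 4.
Augment Plant→x2→x3→x7→City: bottleneck 4, flow now 8.
Augment Plant→x2→x4→x5→City: bottleneck 5, flow now 13.
No augmenting path remains; maximum flow = 13.
In the residual graph, reachable from Plant: {Plant, x1}.
Min-cut edges: Plant→x2 (11), x1→x4 (2); capacity 11 + 2 = 13.
This cut is saturated, so no flow can exceed 13.

13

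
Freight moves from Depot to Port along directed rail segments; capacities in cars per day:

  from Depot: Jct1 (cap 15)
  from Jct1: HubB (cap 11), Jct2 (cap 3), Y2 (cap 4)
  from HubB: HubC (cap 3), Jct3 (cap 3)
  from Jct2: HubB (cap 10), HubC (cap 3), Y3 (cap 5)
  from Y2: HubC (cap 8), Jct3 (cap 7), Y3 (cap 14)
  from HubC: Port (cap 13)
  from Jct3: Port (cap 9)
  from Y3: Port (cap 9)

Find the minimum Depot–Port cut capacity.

Augment Depot→Jct1→HubB→HubC→Port: bottleneck 3, flow now 3.
Augment Depot→Jct1→HubB→Jct3→Port: bottleneck 3, flow now 6.
Augment Depot→Jct1→Jct2→HubC→Port: bottleneck 3, flow now 9.
Augment Depot→Jct1→Y2→HubC→Port: bottleneck 4, flow now 13.
No augmenting path remains; maximum flow = 13.
By max-flow min-cut, the minimum cut capacity equals the max flow.
In the residual graph, reachable from Depot: {Depot, Jct1, HubB}.
Min-cut edges: Jct1→Jct2 (3), Jct1→Y2 (4), HubB→HubC (3), HubB→Jct3 (3); capacity 3 + 4 + 3 + 3 = 13.

13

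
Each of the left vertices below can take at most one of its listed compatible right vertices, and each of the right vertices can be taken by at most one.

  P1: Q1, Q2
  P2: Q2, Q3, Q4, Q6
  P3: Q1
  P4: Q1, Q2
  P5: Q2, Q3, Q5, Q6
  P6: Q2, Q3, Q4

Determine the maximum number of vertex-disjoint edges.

Unit-capacity flow: source→left, listed edges, right→sink; max matching = max flow.
Augmenting path P1→Q1 (+1); matched 1.
Augmenting path P2→Q2 (+1); matched 2.
Augmenting path P5→Q3 (+1); matched 3.
Augmenting path P6→Q4 (+1); matched 4.
Augmenting path P4→Q2→P2→Q6 (+1); matched 5.
No augmenting path remains; maximum matching = 5.
König certificate: {P2, P5, P6, Q1, Q2} is a vertex cover of size 5 (every listed pair touches it), so no matching can be larger.

5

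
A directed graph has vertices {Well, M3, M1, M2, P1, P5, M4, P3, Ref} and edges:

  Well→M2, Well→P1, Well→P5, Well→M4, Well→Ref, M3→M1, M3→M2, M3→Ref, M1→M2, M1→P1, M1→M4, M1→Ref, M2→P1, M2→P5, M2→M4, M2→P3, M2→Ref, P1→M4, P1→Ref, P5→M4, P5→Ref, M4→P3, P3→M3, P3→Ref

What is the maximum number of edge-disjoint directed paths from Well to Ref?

5

Assign every edge capacity 1; by Menger, the answer equals the max flow.
Path Well→Ref (+1); total 1.
Path Well→M2→Ref (+1); total 2.
Path Well→P1→Ref (+1); total 3.
Path Well→P5→Ref (+1); total 4.
Path Well→M4→P3→Ref (+1); total 5.
No residual Well→Ref path; max flow = 5.
Certifying cut of size 5: {Well→M2, Well→M4, Well→P1, Well→P5, Well→Ref}.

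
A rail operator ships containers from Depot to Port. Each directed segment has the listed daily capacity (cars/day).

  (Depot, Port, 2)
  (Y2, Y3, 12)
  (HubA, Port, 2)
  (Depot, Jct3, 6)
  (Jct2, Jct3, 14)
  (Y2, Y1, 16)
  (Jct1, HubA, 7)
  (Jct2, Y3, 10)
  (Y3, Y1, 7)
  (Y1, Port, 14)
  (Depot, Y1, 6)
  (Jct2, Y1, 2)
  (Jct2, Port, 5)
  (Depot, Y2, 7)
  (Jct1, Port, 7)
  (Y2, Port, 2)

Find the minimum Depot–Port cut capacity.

Augment Depot→Port: bottleneck 2, flow now 2.
Augment Depot→Y2→Port: bottleneck 2, flow now 4.
Augment Depot→Y1→Port: bottleneck 6, flow now 10.
Augment Depot→Y2→Y1→Port: bottleneck 5, flow now 15.
No augmenting path remains; maximum flow = 15.
By max-flow min-cut, the minimum cut capacity equals the max flow.
In the residual graph, reachable from Depot: {Depot, Jct3}.
Min-cut edges: Depot→Y2 (7), Depot→Y1 (6), Depot→Port (2); capacity 7 + 6 + 2 = 15.

15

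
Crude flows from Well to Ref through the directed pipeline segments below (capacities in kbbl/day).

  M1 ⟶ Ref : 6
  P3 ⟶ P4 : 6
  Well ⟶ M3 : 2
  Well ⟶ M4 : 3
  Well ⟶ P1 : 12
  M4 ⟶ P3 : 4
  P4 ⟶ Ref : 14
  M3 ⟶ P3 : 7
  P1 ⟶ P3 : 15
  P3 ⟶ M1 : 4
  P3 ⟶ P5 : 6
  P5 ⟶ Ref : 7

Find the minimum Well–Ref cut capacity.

Augment Well→M3→P3→M1→Ref: bottleneck 2, flow now 2.
Augment Well→M4→P3→M1→Ref: bottleneck 2, flow now 4.
Augment Well→M4→P3→P5→Ref: bottleneck 1, flow now 5.
Augment Well→P1→P3→P5→Ref: bottleneck 5, flow now 10.
Augment Well→P1→P3→P4→Ref: bottleneck 6, flow now 16.
No augmenting path remains; maximum flow = 16.
By max-flow min-cut, the minimum cut capacity equals the max flow.
In the residual graph, reachable from Well: {Well, M3, M4, P1, P3}.
Min-cut edges: P3→M1 (4), P3→P5 (6), P3→P4 (6); capacity 4 + 6 + 6 = 16.

16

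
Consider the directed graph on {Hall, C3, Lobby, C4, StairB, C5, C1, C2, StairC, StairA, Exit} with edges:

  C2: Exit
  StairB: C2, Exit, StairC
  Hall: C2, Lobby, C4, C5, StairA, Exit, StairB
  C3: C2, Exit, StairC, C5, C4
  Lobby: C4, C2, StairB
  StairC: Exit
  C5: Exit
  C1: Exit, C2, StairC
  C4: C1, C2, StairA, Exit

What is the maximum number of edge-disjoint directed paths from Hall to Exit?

Assign every edge capacity 1; by Menger, the answer equals the max flow.
Path Hall→Exit (+1); total 1.
Path Hall→C4→Exit (+1); total 2.
Path Hall→StairB→Exit (+1); total 3.
Path Hall→C5→Exit (+1); total 4.
Path Hall→C2→Exit (+1); total 5.
Path Hall→Lobby→C4→C1→Exit (+1); total 6.
No residual Hall→Exit path; max flow = 6.
Certifying cut of size 6: {Hall→C2, Hall→C4, Hall→C5, Hall→Exit, Hall→Lobby, Hall→StairB}.

6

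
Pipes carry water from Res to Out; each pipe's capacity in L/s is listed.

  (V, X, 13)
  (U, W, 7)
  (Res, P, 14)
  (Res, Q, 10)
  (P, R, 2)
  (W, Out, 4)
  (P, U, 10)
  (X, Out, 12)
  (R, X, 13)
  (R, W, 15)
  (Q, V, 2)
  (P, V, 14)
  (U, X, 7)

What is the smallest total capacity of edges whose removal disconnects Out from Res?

16

Augment Res→P→R→W→Out: bottleneck 2, flow now 2.
Augment Res→P→U→W→Out: bottleneck 2, flow now 4.
Augment Res→P→U→X→Out: bottleneck 7, flow now 11.
Augment Res→P→V→X→Out: bottleneck 3, flow now 14.
Augment Res→Q→V→X→Out: bottleneck 2, flow now 16.
No augmenting path remains; maximum flow = 16.
By max-flow min-cut, the minimum cut capacity equals the max flow.
In the residual graph, reachable from Res: {Res, Q}.
Min-cut edges: Res→P (14), Q→V (2); capacity 14 + 2 = 16.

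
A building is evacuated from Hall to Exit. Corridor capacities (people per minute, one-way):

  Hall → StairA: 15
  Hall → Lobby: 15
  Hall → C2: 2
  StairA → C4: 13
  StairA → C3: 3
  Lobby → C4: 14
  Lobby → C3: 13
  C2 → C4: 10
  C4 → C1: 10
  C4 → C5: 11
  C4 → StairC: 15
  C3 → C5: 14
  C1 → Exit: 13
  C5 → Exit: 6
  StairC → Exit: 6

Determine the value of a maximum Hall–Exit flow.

22

Augment Hall→StairA→C4→C1→Exit: bottleneck 10, flow now 10.
Augment Hall→StairA→C4→C5→Exit: bottleneck 3, flow now 13.
Augment Hall→StairA→C3→C5→Exit: bottleneck 2, flow now 15.
Augment Hall→Lobby→C4→C5→Exit: bottleneck 1, flow now 16.
Augment Hall→Lobby→C4→StairC→Exit: bottleneck 6, flow now 22.
No augmenting path remains; maximum flow = 22.
In the residual graph, reachable from Hall: {Hall, StairA, Lobby, C2, C4, C3, C5, StairC}.
Min-cut edges: C4→C1 (10), C5→Exit (6), StairC→Exit (6); capacity 10 + 6 + 6 = 22.
This cut is saturated, so no flow can exceed 22.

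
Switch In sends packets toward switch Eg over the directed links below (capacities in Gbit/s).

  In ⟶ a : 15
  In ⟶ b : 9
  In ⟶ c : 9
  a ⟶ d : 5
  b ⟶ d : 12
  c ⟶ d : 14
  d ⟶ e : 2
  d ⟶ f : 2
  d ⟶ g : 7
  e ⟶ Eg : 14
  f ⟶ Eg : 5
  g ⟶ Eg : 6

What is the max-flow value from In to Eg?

10

Augment In→a→d→e→Eg: bottleneck 2, flow now 2.
Augment In→a→d→f→Eg: bottleneck 2, flow now 4.
Augment In→a→d→g→Eg: bottleneck 1, flow now 5.
Augment In→b→d→g→Eg: bottleneck 5, flow now 10.
No augmenting path remains; maximum flow = 10.
In the residual graph, reachable from In: {In, a, b, c, d, g}.
Min-cut edges: d→e (2), d→f (2), g→Eg (6); capacity 2 + 2 + 6 = 10.
This cut is saturated, so no flow can exceed 10.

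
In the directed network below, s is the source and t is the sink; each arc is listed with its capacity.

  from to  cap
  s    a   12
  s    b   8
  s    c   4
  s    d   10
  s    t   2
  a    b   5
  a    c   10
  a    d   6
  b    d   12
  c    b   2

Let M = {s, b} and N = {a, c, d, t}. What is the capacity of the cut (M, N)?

40

Edges leaving {s, b}: s→a (12), s→c (4), s→d (10), s→t (2), b→d (12).
Cut capacity = 12 + 4 + 10 + 2 + 12 = 40.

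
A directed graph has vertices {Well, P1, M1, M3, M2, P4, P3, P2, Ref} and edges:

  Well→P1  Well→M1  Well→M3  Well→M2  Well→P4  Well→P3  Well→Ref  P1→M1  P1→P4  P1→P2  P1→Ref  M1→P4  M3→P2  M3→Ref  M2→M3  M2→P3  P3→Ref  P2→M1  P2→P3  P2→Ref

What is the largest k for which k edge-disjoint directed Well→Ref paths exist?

5

Assign every edge capacity 1; by Menger, the answer equals the max flow.
Path Well→Ref (+1); total 1.
Path Well→P1→Ref (+1); total 2.
Path Well→M3→Ref (+1); total 3.
Path Well→P3→Ref (+1); total 4.
Path Well→M2→M3→P2→Ref (+1); total 5.
No residual Well→Ref path; max flow = 5.
Certifying cut of size 5: {Well→M2, Well→M3, Well→P1, Well→P3, Well→Ref}.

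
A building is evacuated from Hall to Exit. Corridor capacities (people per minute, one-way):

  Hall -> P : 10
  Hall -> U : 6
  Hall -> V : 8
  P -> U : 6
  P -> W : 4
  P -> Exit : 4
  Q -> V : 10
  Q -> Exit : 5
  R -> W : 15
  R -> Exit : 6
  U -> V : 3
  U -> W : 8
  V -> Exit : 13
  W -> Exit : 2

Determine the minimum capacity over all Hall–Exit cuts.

Augment Hall→P→Exit: bottleneck 4, flow now 4.
Augment Hall→V→Exit: bottleneck 8, flow now 12.
Augment Hall→P→W→Exit: bottleneck 2, flow now 14.
Augment Hall→U→V→Exit: bottleneck 3, flow now 17.
No augmenting path remains; maximum flow = 17.
By max-flow min-cut, the minimum cut capacity equals the max flow.
In the residual graph, reachable from Hall: {Hall, P, U, W}.
Min-cut edges: Hall→V (8), P→Exit (4), U→V (3), W→Exit (2); capacity 8 + 4 + 3 + 2 = 17.

17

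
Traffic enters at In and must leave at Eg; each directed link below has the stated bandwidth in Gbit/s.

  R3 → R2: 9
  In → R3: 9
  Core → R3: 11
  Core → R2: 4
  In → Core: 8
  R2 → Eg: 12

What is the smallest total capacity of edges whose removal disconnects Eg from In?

Augment In→Core→R2→Eg: bottleneck 4, flow now 4.
Augment In→R3→R2→Eg: bottleneck 8, flow now 12.
No augmenting path remains; maximum flow = 12.
By max-flow min-cut, the minimum cut capacity equals the max flow.
In the residual graph, reachable from In: {In, Core, R3, R2}.
Min-cut edges: R2→Eg (12); capacity 12 = 12.

12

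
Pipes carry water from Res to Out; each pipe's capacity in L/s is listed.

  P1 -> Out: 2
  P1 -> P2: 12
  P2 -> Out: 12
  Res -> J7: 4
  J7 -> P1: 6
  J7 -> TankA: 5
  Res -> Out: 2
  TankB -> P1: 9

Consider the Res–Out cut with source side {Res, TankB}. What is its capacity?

Edges leaving {Res, TankB}: Res→J7 (4), Res→Out (2), TankB→P1 (9).
Cut capacity = 4 + 2 + 9 = 15.

15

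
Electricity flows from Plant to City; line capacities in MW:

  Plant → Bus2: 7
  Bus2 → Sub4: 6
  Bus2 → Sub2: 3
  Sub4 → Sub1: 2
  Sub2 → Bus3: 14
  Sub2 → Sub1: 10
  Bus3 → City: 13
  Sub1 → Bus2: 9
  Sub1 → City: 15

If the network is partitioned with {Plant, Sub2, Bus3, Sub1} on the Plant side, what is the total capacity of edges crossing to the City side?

Edges leaving {Plant, Sub2, Bus3, Sub1}: Plant→Bus2 (7), Bus3→City (13), Sub1→Bus2 (9), Sub1→City (15).
Cut capacity = 7 + 13 + 9 + 15 = 44.

44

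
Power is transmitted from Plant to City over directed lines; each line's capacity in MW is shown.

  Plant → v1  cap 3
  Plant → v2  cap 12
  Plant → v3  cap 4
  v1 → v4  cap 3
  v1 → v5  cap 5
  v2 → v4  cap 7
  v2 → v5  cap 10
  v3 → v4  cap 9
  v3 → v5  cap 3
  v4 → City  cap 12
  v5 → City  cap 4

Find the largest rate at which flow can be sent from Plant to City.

Augment Plant→v1→v4→City: bottleneck 3, flow now 3.
Augment Plant→v2→v4→City: bottleneck 7, flow now 10.
Augment Plant→v2→v5→City: bottleneck 4, flow now 14.
Augment Plant→v3→v4→City: bottleneck 2, flow now 16.
No augmenting path remains; maximum flow = 16.
In the residual graph, reachable from Plant: {Plant, v1, v2, v3, v4, v5}.
Min-cut edges: v4→City (12), v5→City (4); capacity 12 + 4 = 16.
This cut is saturated, so no flow can exceed 16.

16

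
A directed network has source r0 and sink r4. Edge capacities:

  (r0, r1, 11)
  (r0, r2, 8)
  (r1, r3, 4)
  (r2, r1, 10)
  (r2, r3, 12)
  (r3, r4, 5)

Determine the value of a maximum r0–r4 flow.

5

Augment r0→r1→r3→r4: bottleneck 4, flow now 4.
Augment r0→r2→r3→r4: bottleneck 1, flow now 5.
No augmenting path remains; maximum flow = 5.
In the residual graph, reachable from r0: {r0, r1, r2, r3}.
Min-cut edges: r3→r4 (5); capacity 5 = 5.
This cut is saturated, so no flow can exceed 5.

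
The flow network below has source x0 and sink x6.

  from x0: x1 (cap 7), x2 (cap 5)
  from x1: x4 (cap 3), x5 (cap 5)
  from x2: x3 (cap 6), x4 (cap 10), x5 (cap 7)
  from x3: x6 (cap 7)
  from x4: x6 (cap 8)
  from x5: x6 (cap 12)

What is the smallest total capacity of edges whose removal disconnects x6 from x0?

12

Augment x0→x1→x4→x6: bottleneck 3, flow now 3.
Augment x0→x1→x5→x6: bottleneck 4, flow now 7.
Augment x0→x2→x3→x6: bottleneck 5, flow now 12.
No augmenting path remains; maximum flow = 12.
By max-flow min-cut, the minimum cut capacity equals the max flow.
In the residual graph, reachable from x0: {x0}.
Min-cut edges: x0→x1 (7), x0→x2 (5); capacity 7 + 5 = 12.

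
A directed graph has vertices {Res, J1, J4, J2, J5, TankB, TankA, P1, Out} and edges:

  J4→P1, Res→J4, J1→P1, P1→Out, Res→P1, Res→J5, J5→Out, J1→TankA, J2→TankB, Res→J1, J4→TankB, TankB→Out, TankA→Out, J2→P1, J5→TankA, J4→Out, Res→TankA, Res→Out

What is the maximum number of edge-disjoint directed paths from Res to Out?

5

Assign every edge capacity 1; by Menger, the answer equals the max flow.
Path Res→Out (+1); total 1.
Path Res→J4→Out (+1); total 2.
Path Res→J5→Out (+1); total 3.
Path Res→TankA→Out (+1); total 4.
Path Res→P1→Out (+1); total 5.
No residual Res→Out path; max flow = 5.
Certifying cut of size 5: {P1→Out, Res→J4, Res→J5, Res→Out, TankA→Out}.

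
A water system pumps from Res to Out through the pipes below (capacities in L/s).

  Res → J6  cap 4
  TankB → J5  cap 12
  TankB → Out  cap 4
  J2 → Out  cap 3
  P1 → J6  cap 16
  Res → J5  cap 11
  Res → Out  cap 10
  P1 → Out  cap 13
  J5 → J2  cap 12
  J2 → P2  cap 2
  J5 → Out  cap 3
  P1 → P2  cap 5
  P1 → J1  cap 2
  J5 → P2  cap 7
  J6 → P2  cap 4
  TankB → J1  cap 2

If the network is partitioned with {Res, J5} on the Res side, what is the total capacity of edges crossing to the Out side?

36

Edges leaving {Res, J5}: Res→J6 (4), Res→Out (10), J5→J2 (12), J5→P2 (7), J5→Out (3).
Cut capacity = 4 + 10 + 12 + 7 + 3 = 36.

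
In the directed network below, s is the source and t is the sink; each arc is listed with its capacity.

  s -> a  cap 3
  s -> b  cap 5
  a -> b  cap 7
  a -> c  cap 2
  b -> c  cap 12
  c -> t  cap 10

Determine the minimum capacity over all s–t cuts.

8

Augment s→a→c→t: bottleneck 2, flow now 2.
Augment s→b→c→t: bottleneck 5, flow now 7.
Augment s→a→b→c→t: bottleneck 1, flow now 8.
No augmenting path remains; maximum flow = 8.
By max-flow min-cut, the minimum cut capacity equals the max flow.
In the residual graph, reachable from s: {s}.
Min-cut edges: s→a (3), s→b (5); capacity 3 + 5 = 8.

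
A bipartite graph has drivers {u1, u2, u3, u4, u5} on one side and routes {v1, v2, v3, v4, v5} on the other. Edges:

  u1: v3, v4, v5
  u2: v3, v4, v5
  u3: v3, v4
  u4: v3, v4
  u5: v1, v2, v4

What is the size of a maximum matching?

Unit-capacity flow: source→left, listed edges, right→sink; max matching = max flow.
Augmenting path u1→v3 (+1); matched 1.
Augmenting path u2→v4 (+1); matched 2.
Augmenting path u5→v1 (+1); matched 3.
Augmenting path u3→v3→u1→v5 (+1); matched 4.
No augmenting path remains; maximum matching = 4.
König certificate: {u5, v3, v4, v5} is a vertex cover of size 4 (every listed pair touches it), so no matching can be larger.

4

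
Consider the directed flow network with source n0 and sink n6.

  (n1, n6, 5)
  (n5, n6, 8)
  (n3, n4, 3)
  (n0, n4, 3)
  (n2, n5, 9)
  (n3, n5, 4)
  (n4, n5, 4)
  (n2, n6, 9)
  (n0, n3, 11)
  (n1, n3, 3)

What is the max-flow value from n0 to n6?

Augment n0→n3→n5→n6: bottleneck 4, flow now 4.
Augment n0→n4→n5→n6: bottleneck 3, flow now 7.
Augment n0→n3→n4→n5→n6: bottleneck 1, flow now 8.
No augmenting path remains; maximum flow = 8.
In the residual graph, reachable from n0: {n0, n3, n4}.
Min-cut edges: n3→n5 (4), n4→n5 (4); capacity 4 + 4 = 8.
This cut is saturated, so no flow can exceed 8.

8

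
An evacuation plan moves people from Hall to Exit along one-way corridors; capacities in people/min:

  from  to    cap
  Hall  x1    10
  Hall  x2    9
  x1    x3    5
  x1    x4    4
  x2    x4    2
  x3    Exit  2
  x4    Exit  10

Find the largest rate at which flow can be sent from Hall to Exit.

8

Augment Hall→x1→x3→Exit: bottleneck 2, flow now 2.
Augment Hall→x1→x4→Exit: bottleneck 4, flow now 6.
Augment Hall→x2→x4→Exit: bottleneck 2, flow now 8.
No augmenting path remains; maximum flow = 8.
In the residual graph, reachable from Hall: {Hall, x1, x2, x3}.
Min-cut edges: x1→x4 (4), x2→x4 (2), x3→Exit (2); capacity 4 + 2 + 2 = 8.
This cut is saturated, so no flow can exceed 8.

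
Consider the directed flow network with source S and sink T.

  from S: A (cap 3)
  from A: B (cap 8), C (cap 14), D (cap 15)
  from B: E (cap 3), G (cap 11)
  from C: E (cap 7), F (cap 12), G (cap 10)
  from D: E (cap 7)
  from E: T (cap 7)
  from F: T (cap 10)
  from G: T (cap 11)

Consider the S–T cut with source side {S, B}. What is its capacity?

17

Edges leaving {S, B}: S→A (3), B→E (3), B→G (11).
Cut capacity = 3 + 3 + 11 = 17.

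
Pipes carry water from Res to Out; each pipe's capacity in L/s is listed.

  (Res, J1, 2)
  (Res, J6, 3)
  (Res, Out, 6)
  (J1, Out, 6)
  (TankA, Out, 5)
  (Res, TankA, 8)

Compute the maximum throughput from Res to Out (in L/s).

Augment Res→Out: bottleneck 6, flow now 6.
Augment Res→J1→Out: bottleneck 2, flow now 8.
Augment Res→TankA→Out: bottleneck 5, flow now 13.
No augmenting path remains; maximum flow = 13.
In the residual graph, reachable from Res: {Res, J6, TankA}.
Min-cut edges: Res→J1 (2), Res→Out (6), TankA→Out (5); capacity 2 + 6 + 5 = 13.
This cut is saturated, so no flow can exceed 13.

13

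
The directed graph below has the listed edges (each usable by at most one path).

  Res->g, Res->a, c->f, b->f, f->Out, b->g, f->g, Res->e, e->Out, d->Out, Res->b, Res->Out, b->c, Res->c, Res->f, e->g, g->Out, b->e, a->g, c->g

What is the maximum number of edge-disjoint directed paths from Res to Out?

Assign every edge capacity 1; by Menger, the answer equals the max flow.
Path Res→Out (+1); total 1.
Path Res→e→Out (+1); total 2.
Path Res→f→Out (+1); total 3.
Path Res→g→Out (+1); total 4.
No residual Res→Out path; max flow = 4.
Certifying cut of size 4: {Res→Out, e→Out, f→Out, g→Out}.

4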